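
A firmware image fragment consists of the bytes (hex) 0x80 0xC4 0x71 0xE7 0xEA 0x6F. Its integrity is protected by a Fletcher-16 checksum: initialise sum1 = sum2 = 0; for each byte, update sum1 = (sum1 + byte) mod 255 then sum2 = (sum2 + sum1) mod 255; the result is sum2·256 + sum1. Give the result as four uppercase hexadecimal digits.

9DF8

Running sums (mod 255):
  after byte 0 (0x80): sum1=128, sum2=128
  after byte 1 (0xC4): sum1=69, sum2=197
  after byte 2 (0x71): sum1=182, sum2=124
  after byte 3 (0xE7): sum1=158, sum2=27
  after byte 4 (0xEA): sum1=137, sum2=164
  after byte 5 (0x6F): sum1=248, sum2=157
Checksum = sum2·256 + sum1 = 157·256 + 248 = 40440 = 0x9DF8.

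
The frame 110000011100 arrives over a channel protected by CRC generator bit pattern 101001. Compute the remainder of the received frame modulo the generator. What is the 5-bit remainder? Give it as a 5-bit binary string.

Modulo-2 division of 110000011100 by 101001:
  pos 0: 110000 XOR 101001 = 011001
  pos 1: 110010 XOR 101001 = 011011
  pos 2: 110111 XOR 101001 = 011110
  pos 3: 111101 XOR 101001 = 010100
  pos 4: 101001 XOR 101001 = 000000
Remainder = 00000 (zero — the frame passes the CRC check).

00000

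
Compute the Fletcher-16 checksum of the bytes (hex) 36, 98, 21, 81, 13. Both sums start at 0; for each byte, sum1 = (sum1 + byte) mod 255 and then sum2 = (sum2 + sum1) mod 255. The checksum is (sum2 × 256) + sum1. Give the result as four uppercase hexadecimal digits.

EA84

Running sums (mod 255):
  after byte 0 (36): sum1=54, sum2=54
  after byte 1 (98): sum1=206, sum2=5
  after byte 2 (21): sum1=239, sum2=244
  after byte 3 (81): sum1=113, sum2=102
  after byte 4 (13): sum1=132, sum2=234
Checksum = sum2·256 + sum1 = 234·256 + 132 = 60036 = 0xEA84.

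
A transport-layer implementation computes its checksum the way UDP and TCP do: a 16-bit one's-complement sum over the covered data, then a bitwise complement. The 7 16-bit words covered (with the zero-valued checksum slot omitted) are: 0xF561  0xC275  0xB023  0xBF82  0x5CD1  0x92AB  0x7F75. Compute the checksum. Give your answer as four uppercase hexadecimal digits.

One's-complement addition (fold any carry out of bit 15 back into bit 0):
  0xF561 + 0xC275 = 0x1B7D6 → wrap carry → 0xB7D7
  0xB7D7 + 0xB023 = 0x167FA → wrap carry → 0x67FB
  0x67FB + 0xBF82 = 0x1277D → wrap carry → 0x277E
  0x277E + 0x5CD1 = 0x0844F
  0x844F + 0x92AB = 0x116FA → wrap carry → 0x16FB
  0x16FB + 0x7F75 = 0x09670
One's-complement sum = 0x9670.
Checksum = ~0x9670 & 0xFFFF = 0x698F.

698F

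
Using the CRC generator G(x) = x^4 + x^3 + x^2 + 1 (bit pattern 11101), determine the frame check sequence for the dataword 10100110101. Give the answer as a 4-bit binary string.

Append 4 zeros: 101001101010000. Divide by 11101 (XOR where the leading bit is 1):
  pos 0: 10100 XOR 11101 = 01001
  pos 1: 10011 XOR 11101 = 01110
  pos 2: 11101 XOR 11101 = 00000
  pos 8: 10100 XOR 11101 = 01001
  pos 9: 10010 XOR 11101 = 01111
  pos 10: 11110 XOR 11101 = 00011
Remainder (last 4 bits) = 0011. This is the CRC / FCS.

0011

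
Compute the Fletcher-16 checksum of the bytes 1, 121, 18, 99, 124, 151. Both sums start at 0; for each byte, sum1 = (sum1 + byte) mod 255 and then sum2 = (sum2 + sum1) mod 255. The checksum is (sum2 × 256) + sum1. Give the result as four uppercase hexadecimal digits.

6804

Running sums (mod 255):
  after byte 0 (1): sum1=1, sum2=1
  after byte 1 (121): sum1=122, sum2=123
  after byte 2 (18): sum1=140, sum2=8
  after byte 3 (99): sum1=239, sum2=247
  after byte 4 (124): sum1=108, sum2=100
  after byte 5 (151): sum1=4, sum2=104
Checksum = sum2·256 + sum1 = 104·256 + 4 = 26628 = 0x6804.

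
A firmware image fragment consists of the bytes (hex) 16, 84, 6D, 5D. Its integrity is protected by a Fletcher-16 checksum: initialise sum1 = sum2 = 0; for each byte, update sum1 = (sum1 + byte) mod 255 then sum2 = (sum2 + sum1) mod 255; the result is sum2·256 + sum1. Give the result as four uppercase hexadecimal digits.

1E65

Running sums (mod 255):
  after byte 0 (16): sum1=22, sum2=22
  after byte 1 (84): sum1=154, sum2=176
  after byte 2 (6D): sum1=8, sum2=184
  after byte 3 (5D): sum1=101, sum2=30
Checksum = sum2·256 + sum1 = 30·256 + 101 = 7781 = 0x1E65.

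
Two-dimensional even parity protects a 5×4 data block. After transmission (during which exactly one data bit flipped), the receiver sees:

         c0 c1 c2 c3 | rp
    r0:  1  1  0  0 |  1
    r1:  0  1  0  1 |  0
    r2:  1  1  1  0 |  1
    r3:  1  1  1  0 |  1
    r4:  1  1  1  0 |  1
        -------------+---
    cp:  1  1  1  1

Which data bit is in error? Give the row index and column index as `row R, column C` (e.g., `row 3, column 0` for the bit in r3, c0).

Recompute each row's even parity and compare to rp:
  r0: data parity 0, sent rp 1 → mismatch
  r1: data parity 0, sent rp 0 → ok
  r2: data parity 1, sent rp 1 → ok
  r3: data parity 1, sent rp 1 → ok
  r4: data parity 1, sent rp 1 → ok
Recompute each column's even parity and compare to cp:
  c0: data parity 0, sent cp 1 → mismatch
  c1: data parity 1, sent cp 1 → ok
  c2: data parity 1, sent cp 1 → ok
  c3: data parity 1, sent cp 1 → ok
Exactly one row (r0) and one column (c0) fail → the flipped bit is at their intersection.

row 0, column 0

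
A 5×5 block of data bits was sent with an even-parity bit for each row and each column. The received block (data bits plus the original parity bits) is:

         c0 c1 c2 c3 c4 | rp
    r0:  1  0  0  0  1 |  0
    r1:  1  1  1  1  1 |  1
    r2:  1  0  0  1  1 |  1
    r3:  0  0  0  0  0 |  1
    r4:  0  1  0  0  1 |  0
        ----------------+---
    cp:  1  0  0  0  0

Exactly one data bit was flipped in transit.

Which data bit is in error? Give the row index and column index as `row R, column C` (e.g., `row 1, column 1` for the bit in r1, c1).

Recompute each row's even parity and compare to rp:
  r0: data parity 0, sent rp 0 → ok
  r1: data parity 1, sent rp 1 → ok
  r2: data parity 1, sent rp 1 → ok
  r3: data parity 0, sent rp 1 → mismatch
  r4: data parity 0, sent rp 0 → ok
Recompute each column's even parity and compare to cp:
  c0: data parity 1, sent cp 1 → ok
  c1: data parity 0, sent cp 0 → ok
  c2: data parity 1, sent cp 0 → mismatch
  c3: data parity 0, sent cp 0 → ok
  c4: data parity 0, sent cp 0 → ok
Exactly one row (r3) and one column (c2) fail → the flipped bit is at their intersection.

row 3, column 2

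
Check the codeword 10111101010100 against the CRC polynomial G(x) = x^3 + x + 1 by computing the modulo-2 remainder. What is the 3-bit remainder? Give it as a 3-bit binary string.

Modulo-2 division of 10111101010100 by 1011:
  pos 0: 1011 XOR 1011 = 0000
  pos 4: 1101 XOR 1011 = 0110
  pos 5: 1100 XOR 1011 = 0111
  pos 6: 1111 XOR 1011 = 0100
  pos 7: 1000 XOR 1011 = 0011
  pos 9: 1110 XOR 1011 = 0101
  pos 10: 1010 XOR 1011 = 0001
Remainder = 001 (nonzero — an error is detected).

001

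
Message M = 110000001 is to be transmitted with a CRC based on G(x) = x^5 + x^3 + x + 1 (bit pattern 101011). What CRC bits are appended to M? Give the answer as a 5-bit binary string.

01110

Append 5 zeros: 11000000100000. Divide by 101011 (XOR where the leading bit is 1):
  pos 0: 110000 XOR 101011 = 011011
  pos 1: 110110 XOR 101011 = 011101
  pos 2: 111010 XOR 101011 = 010001
  pos 3: 100011 XOR 101011 = 001000
  pos 5: 100000 XOR 101011 = 001011
  pos 7: 101100 XOR 101011 = 000111
Remainder (last 5 bits) = 01110. This is the CRC / FCS.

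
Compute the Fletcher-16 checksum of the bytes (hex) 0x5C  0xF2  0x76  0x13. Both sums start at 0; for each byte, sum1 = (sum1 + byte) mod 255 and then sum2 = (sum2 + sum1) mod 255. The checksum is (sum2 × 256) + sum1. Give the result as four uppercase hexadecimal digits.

Running sums (mod 255):
  after byte 0 (0x5C): sum1=92, sum2=92
  after byte 1 (0xF2): sum1=79, sum2=171
  after byte 2 (0x76): sum1=197, sum2=113
  after byte 3 (0x13): sum1=216, sum2=74
Checksum = sum2·256 + sum1 = 74·256 + 216 = 19160 = 0x4AD8.

4AD8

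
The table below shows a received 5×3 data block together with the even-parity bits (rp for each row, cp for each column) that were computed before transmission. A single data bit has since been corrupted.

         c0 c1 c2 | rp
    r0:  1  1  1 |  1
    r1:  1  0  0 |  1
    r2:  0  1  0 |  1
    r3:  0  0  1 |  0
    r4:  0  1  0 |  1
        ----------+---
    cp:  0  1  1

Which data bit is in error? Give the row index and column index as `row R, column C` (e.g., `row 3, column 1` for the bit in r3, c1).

row 3, column 2

Recompute each row's even parity and compare to rp:
  r0: data parity 1, sent rp 1 → ok
  r1: data parity 1, sent rp 1 → ok
  r2: data parity 1, sent rp 1 → ok
  r3: data parity 1, sent rp 0 → mismatch
  r4: data parity 1, sent rp 1 → ok
Recompute each column's even parity and compare to cp:
  c0: data parity 0, sent cp 0 → ok
  c1: data parity 1, sent cp 1 → ok
  c2: data parity 0, sent cp 1 → mismatch
Exactly one row (r3) and one column (c2) fail → the flipped bit is at their intersection.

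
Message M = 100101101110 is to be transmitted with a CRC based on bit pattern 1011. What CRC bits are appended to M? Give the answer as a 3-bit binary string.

101

Append 3 zeros: 100101101110000. Divide by 1011 (XOR where the leading bit is 1):
  pos 0: 1001 XOR 1011 = 0010
  pos 2: 1001 XOR 1011 = 0010
  pos 4: 1010 XOR 1011 = 0001
  pos 7: 1111 XOR 1011 = 0100
  pos 8: 1000 XOR 1011 = 0011
  pos 10: 1100 XOR 1011 = 0111
  pos 11: 1110 XOR 1011 = 0101
Remainder (last 3 bits) = 101. This is the CRC / FCS.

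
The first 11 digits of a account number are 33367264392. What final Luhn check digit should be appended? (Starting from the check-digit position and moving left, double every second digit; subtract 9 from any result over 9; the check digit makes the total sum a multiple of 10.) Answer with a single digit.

6

Partial digits right→left: 2 9 3 4 6 2 7 6 3 3 3
Double every second digit counting from the check-digit position (so the 1st, 3rd, 5th, ... of the partial from the right).
  doubled (with −9 where >9): 4 6 3 5 6 6 → sum 30
  kept as-is: 9 4 2 6 3 → sum 24
Total = 30 + 24 = 54.
Check digit = (10 − (54 mod 10)) mod 10 = 6.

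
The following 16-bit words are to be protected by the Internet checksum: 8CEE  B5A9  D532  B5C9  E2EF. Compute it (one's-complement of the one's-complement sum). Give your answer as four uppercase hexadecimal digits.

One's-complement addition (fold any carry out of bit 15 back into bit 0):
  0x8CEE + 0xB5A9 = 0x14297 → wrap carry → 0x4298
  0x4298 + 0xD532 = 0x117CA → wrap carry → 0x17CB
  0x17CB + 0xB5C9 = 0x0CD94
  0xCD94 + 0xE2EF = 0x1B083 → wrap carry → 0xB084
One's-complement sum = 0xB084.
Checksum = ~0xB084 & 0xFFFF = 0x4F7B.

4F7B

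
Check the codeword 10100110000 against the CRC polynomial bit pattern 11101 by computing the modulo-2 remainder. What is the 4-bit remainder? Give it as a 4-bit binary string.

0000

Modulo-2 division of 10100110000 by 11101:
  pos 0: 10100 XOR 11101 = 01001
  pos 1: 10011 XOR 11101 = 01110
  pos 2: 11101 XOR 11101 = 00000
Remainder = 0000 (zero — the frame passes the CRC check).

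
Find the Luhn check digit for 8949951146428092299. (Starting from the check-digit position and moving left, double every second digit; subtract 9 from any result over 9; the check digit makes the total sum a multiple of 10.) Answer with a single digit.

Partial digits right→left: 9 9 2 2 9 0 8 2 4 6 4 1 1 5 9 9 4 9 8
Double every second digit counting from the check-digit position (so the 1st, 3rd, 5th, ... of the partial from the right).
  doubled (with −9 where >9): 9 4 9 7 8 8 2 9 8 7 → sum 71
  kept as-is: 9 2 0 2 6 1 5 9 9 → sum 43
Total = 71 + 43 = 114.
Check digit = (10 − (114 mod 10)) mod 10 = 6.

6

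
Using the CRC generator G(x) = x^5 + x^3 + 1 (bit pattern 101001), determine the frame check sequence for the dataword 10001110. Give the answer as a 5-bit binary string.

Append 5 zeros: 1000111000000. Divide by 101001 (XOR where the leading bit is 1):
  pos 0: 100011 XOR 101001 = 001010
  pos 2: 101010 XOR 101001 = 000011
  pos 6: 110000 XOR 101001 = 011001
  pos 7: 110010 XOR 101001 = 011011
Remainder (last 5 bits) = 11011. This is the CRC / FCS.

11011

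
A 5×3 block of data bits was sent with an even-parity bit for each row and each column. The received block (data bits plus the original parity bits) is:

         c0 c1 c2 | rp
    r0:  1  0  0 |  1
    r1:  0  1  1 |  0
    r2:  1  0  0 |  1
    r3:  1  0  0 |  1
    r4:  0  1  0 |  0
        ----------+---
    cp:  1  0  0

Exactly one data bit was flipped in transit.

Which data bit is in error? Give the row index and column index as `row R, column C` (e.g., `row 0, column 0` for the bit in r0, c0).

row 4, column 2

Recompute each row's even parity and compare to rp:
  r0: data parity 1, sent rp 1 → ok
  r1: data parity 0, sent rp 0 → ok
  r2: data parity 1, sent rp 1 → ok
  r3: data parity 1, sent rp 1 → ok
  r4: data parity 1, sent rp 0 → mismatch
Recompute each column's even parity and compare to cp:
  c0: data parity 1, sent cp 1 → ok
  c1: data parity 0, sent cp 0 → ok
  c2: data parity 1, sent cp 0 → mismatch
Exactly one row (r4) and one column (c2) fail → the flipped bit is at their intersection.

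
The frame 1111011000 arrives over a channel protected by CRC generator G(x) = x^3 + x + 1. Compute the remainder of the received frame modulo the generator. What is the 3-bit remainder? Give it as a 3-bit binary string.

111

Modulo-2 division of 1111011000 by 1011:
  pos 0: 1111 XOR 1011 = 0100
  pos 1: 1000 XOR 1011 = 0011
  pos 3: 1111 XOR 1011 = 0100
  pos 4: 1000 XOR 1011 = 0011
  pos 6: 1100 XOR 1011 = 0111
Remainder = 111 (nonzero — an error is detected).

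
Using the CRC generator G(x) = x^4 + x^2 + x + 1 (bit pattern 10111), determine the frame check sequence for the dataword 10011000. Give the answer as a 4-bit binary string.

Append 4 zeros: 100110000000. Divide by 10111 (XOR where the leading bit is 1):
  pos 0: 10011 XOR 10111 = 00100
  pos 2: 10000 XOR 10111 = 00111
  pos 4: 11100 XOR 10111 = 01011
  pos 5: 10110 XOR 10111 = 00001
Remainder (last 4 bits) = 0100. This is the CRC / FCS.

0100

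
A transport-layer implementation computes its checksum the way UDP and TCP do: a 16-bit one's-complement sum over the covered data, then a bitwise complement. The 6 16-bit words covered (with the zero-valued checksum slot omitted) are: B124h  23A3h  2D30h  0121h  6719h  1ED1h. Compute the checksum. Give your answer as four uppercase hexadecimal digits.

One's-complement addition (fold any carry out of bit 15 back into bit 0):
  0xB124 + 0x23A3 = 0x0D4C7
  0xD4C7 + 0x2D30 = 0x101F7 → wrap carry → 0x01F8
  0x01F8 + 0x0121 = 0x00319
  0x0319 + 0x6719 = 0x06A32
  0x6A32 + 0x1ED1 = 0x08903
One's-complement sum = 0x8903.
Checksum = ~0x8903 & 0xFFFF = 0x76FC.

76FC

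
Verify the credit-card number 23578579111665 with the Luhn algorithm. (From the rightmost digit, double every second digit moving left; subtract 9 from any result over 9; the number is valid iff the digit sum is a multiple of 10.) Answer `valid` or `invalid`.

From the right, keep odd positions and double even positions (subtract 9 from any doubled value over 9):
  doubled (positions 2,4,...): 3 2 2 5 7 1 4 → sum 24
  kept (positions 1,3,...): 5 6 1 9 5 7 3 → sum 36
Total = 60.
60 mod 10 = 0, so the number is valid.

valid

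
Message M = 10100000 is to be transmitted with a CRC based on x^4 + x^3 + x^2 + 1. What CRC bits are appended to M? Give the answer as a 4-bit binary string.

Append 4 zeros: 101000000000. Divide by 11101 (XOR where the leading bit is 1):
  pos 0: 10100 XOR 11101 = 01001
  pos 1: 10010 XOR 11101 = 01111
  pos 2: 11110 XOR 11101 = 00011
  pos 5: 11000 XOR 11101 = 00101
  pos 7: 10100 XOR 11101 = 01001
Remainder (last 4 bits) = 1001. This is the CRC / FCS.

1001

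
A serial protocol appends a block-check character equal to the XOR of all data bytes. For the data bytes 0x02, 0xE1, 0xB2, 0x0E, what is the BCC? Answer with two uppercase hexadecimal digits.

XOR the bytes together:
  start with 0x02
  0x02 ⊕ 0xE1 = 0xE3
  0xE3 ⊕ 0xB2 = 0x51
  0x51 ⊕ 0x0E = 0x5F

5F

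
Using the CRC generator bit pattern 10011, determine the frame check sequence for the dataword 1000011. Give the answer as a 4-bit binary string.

Append 4 zeros: 10000110000. Divide by 10011 (XOR where the leading bit is 1):
  pos 0: 10000 XOR 10011 = 00011
  pos 3: 11110 XOR 10011 = 01101
  pos 4: 11010 XOR 10011 = 01001
  pos 5: 10010 XOR 10011 = 00001
Remainder (last 4 bits) = 0010. This is the CRC / FCS.

0010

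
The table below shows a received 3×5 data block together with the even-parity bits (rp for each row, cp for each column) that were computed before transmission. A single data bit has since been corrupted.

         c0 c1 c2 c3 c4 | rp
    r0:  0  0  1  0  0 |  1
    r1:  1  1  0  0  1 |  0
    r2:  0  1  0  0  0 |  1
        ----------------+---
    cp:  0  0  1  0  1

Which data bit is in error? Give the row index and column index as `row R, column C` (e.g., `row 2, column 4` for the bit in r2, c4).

Recompute each row's even parity and compare to rp:
  r0: data parity 1, sent rp 1 → ok
  r1: data parity 1, sent rp 0 → mismatch
  r2: data parity 1, sent rp 1 → ok
Recompute each column's even parity and compare to cp:
  c0: data parity 1, sent cp 0 → mismatch
  c1: data parity 0, sent cp 0 → ok
  c2: data parity 1, sent cp 1 → ok
  c3: data parity 0, sent cp 0 → ok
  c4: data parity 1, sent cp 1 → ok
Exactly one row (r1) and one column (c0) fail → the flipped bit is at their intersection.

row 1, column 0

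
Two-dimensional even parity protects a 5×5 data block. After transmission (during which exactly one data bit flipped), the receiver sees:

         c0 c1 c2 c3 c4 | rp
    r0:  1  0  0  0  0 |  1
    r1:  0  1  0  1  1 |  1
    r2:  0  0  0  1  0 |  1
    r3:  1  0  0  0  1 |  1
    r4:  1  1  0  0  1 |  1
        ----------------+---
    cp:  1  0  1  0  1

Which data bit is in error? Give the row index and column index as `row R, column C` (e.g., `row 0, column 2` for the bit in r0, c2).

Recompute each row's even parity and compare to rp:
  r0: data parity 1, sent rp 1 → ok
  r1: data parity 1, sent rp 1 → ok
  r2: data parity 1, sent rp 1 → ok
  r3: data parity 0, sent rp 1 → mismatch
  r4: data parity 1, sent rp 1 → ok
Recompute each column's even parity and compare to cp:
  c0: data parity 1, sent cp 1 → ok
  c1: data parity 0, sent cp 0 → ok
  c2: data parity 0, sent cp 1 → mismatch
  c3: data parity 0, sent cp 0 → ok
  c4: data parity 1, sent cp 1 → ok
Exactly one row (r3) and one column (c2) fail → the flipped bit is at their intersection.

row 3, column 2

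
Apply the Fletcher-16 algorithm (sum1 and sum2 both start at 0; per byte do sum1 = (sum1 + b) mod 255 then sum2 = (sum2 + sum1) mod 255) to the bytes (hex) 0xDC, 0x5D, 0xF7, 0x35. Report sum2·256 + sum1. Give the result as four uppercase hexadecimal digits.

B067

Running sums (mod 255):
  after byte 0 (0xDC): sum1=220, sum2=220
  after byte 1 (0x5D): sum1=58, sum2=23
  after byte 2 (0xF7): sum1=50, sum2=73
  after byte 3 (0x35): sum1=103, sum2=176
Checksum = sum2·256 + sum1 = 176·256 + 103 = 45159 = 0xB067.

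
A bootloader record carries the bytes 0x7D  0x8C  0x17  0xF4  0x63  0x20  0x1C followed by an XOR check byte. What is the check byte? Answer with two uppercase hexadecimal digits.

4D

XOR the bytes together:
  start with 0x7D
  0x7D ⊕ 0x8C = 0xF1
  0xF1 ⊕ 0x17 = 0xE6
  0xE6 ⊕ 0xF4 = 0x12
  0x12 ⊕ 0x63 = 0x71
  0x71 ⊕ 0x20 = 0x51
  0x51 ⊕ 0x1C = 0x4D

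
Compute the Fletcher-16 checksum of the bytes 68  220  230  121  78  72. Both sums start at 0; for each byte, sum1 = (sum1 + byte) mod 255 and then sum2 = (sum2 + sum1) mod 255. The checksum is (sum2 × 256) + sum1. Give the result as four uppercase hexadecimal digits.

D618

Running sums (mod 255):
  after byte 0 (68): sum1=68, sum2=68
  after byte 1 (220): sum1=33, sum2=101
  after byte 2 (230): sum1=8, sum2=109
  after byte 3 (121): sum1=129, sum2=238
  after byte 4 (78): sum1=207, sum2=190
  after byte 5 (72): sum1=24, sum2=214
Checksum = sum2·256 + sum1 = 214·256 + 24 = 54808 = 0xD618.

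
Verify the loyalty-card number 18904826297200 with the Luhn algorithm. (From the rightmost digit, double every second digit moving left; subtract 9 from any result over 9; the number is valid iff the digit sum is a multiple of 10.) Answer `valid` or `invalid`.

From the right, keep odd positions and double even positions (subtract 9 from any doubled value over 9):
  doubled (positions 2,4,...): 0 5 4 4 8 9 2 → sum 32
  kept (positions 1,3,...): 0 2 9 6 8 0 8 → sum 33
Total = 65.
65 mod 10 = 5, so the number is invalid.

invalid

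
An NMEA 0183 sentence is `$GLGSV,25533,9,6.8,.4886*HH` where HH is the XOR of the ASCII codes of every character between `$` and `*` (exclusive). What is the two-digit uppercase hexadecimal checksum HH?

4E

XOR the ASCII codes of the payload characters:
  'G' = 0x47 → acc = 0x47
  'L' = 0x4C → acc = 0x0B
  'G' = 0x47 → acc = 0x4C
  'S' = 0x53 → acc = 0x1F
  'V' = 0x56 → acc = 0x49
  ',' = 0x2C → acc = 0x65
  '2' = 0x32 → acc = 0x57
  '5' = 0x35 → acc = 0x62
  '5' = 0x35 → acc = 0x57
  '3' = 0x33 → acc = 0x64
  '3' = 0x33 → acc = 0x57
  ',' = 0x2C → acc = 0x7B
  '9' = 0x39 → acc = 0x42
  ',' = 0x2C → acc = 0x6E
  '6' = 0x36 → acc = 0x58
  '.' = 0x2E → acc = 0x76
  '8' = 0x38 → acc = 0x4E
  ',' = 0x2C → acc = 0x62
  '.' = 0x2E → acc = 0x4C
  '4' = 0x34 → acc = 0x78
  '8' = 0x38 → acc = 0x40
  '8' = 0x38 → acc = 0x78
  '6' = 0x36 → acc = 0x4E
Checksum = 0x4E.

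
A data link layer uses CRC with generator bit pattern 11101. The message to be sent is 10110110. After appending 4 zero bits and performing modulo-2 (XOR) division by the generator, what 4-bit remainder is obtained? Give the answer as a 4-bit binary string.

0010

Append 4 zeros: 101101100000. Divide by 11101 (XOR where the leading bit is 1):
  pos 0: 10110 XOR 11101 = 01011
  pos 1: 10111 XOR 11101 = 01010
  pos 2: 10101 XOR 11101 = 01000
  pos 3: 10000 XOR 11101 = 01101
  pos 4: 11010 XOR 11101 = 00111
  pos 6: 11100 XOR 11101 = 00001
Remainder (last 4 bits) = 0010. This is the CRC / FCS.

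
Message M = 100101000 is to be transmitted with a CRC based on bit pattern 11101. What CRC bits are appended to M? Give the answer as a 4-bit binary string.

Append 4 zeros: 1001010000000. Divide by 11101 (XOR where the leading bit is 1):
  pos 0: 10010 XOR 11101 = 01111
  pos 1: 11111 XOR 11101 = 00010
  pos 4: 10000 XOR 11101 = 01101
  pos 5: 11010 XOR 11101 = 00111
  pos 7: 11100 XOR 11101 = 00001
Remainder (last 4 bits) = 0010. This is the CRC / FCS.

0010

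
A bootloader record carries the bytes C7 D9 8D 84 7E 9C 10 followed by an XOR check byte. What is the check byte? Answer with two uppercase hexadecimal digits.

E5

XOR the bytes together:
  start with 0xC7
  0xC7 ⊕ 0xD9 = 0x1E
  0x1E ⊕ 0x8D = 0x93
  0x93 ⊕ 0x84 = 0x17
  0x17 ⊕ 0x7E = 0x69
  0x69 ⊕ 0x9C = 0xF5
  0xF5 ⊕ 0x10 = 0xE5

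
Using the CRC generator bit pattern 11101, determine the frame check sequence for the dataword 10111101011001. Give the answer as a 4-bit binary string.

0100

Append 4 zeros: 101111010110010000. Divide by 11101 (XOR where the leading bit is 1):
  pos 0: 10111 XOR 11101 = 01010
  pos 1: 10101 XOR 11101 = 01000
  pos 2: 10000 XOR 11101 = 01101
  pos 3: 11011 XOR 11101 = 00110
  pos 5: 11001 XOR 11101 = 00100
  pos 7: 10010 XOR 11101 = 01111
  pos 8: 11110 XOR 11101 = 00011
  pos 11: 11100 XOR 11101 = 00001
Remainder (last 4 bits) = 0100. This is the CRC / FCS.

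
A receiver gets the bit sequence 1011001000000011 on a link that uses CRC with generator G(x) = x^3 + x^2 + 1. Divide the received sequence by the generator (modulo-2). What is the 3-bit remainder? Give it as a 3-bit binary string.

Modulo-2 division of 1011001000000011 by 1101:
  pos 0: 1011 XOR 1101 = 0110
  pos 1: 1100 XOR 1101 = 0001
  pos 4: 1010 XOR 1101 = 0111
  pos 5: 1110 XOR 1101 = 0011
  pos 7: 1100 XOR 1101 = 0001
  pos 10: 1000 XOR 1101 = 0101
  pos 11: 1011 XOR 1101 = 0110
  pos 12: 1101 XOR 1101 = 0000
Remainder = 000 (zero — the frame passes the CRC check).

000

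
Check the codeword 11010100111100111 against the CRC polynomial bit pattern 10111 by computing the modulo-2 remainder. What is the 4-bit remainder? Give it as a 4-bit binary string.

Modulo-2 division of 11010100111100111 by 10111:
  pos 0: 11010 XOR 10111 = 01101
  pos 1: 11011 XOR 10111 = 01100
  pos 2: 11000 XOR 10111 = 01111
  pos 3: 11110 XOR 10111 = 01001
  pos 4: 10011 XOR 10111 = 00100
  pos 6: 10011 XOR 10111 = 00100
  pos 8: 10010 XOR 10111 = 00101
  pos 10: 10101 XOR 10111 = 00010
Remainder = 1011 (nonzero — an error is detected).

1011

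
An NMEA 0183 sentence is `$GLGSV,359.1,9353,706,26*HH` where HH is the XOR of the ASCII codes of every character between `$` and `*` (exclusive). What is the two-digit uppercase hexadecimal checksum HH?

XOR the ASCII codes of the payload characters:
  'G' = 0x47 → acc = 0x47
  'L' = 0x4C → acc = 0x0B
  'G' = 0x47 → acc = 0x4C
  'S' = 0x53 → acc = 0x1F
  'V' = 0x56 → acc = 0x49
  ',' = 0x2C → acc = 0x65
  '3' = 0x33 → acc = 0x56
  '5' = 0x35 → acc = 0x63
  '9' = 0x39 → acc = 0x5A
  '.' = 0x2E → acc = 0x74
  '1' = 0x31 → acc = 0x45
  ',' = 0x2C → acc = 0x69
  '9' = 0x39 → acc = 0x50
  '3' = 0x33 → acc = 0x63
  '5' = 0x35 → acc = 0x56
  '3' = 0x33 → acc = 0x65
  ',' = 0x2C → acc = 0x49
  '7' = 0x37 → acc = 0x7E
  '0' = 0x30 → acc = 0x4E
  '6' = 0x36 → acc = 0x78
  ',' = 0x2C → acc = 0x54
  '2' = 0x32 → acc = 0x66
  '6' = 0x36 → acc = 0x50
Checksum = 0x50.

50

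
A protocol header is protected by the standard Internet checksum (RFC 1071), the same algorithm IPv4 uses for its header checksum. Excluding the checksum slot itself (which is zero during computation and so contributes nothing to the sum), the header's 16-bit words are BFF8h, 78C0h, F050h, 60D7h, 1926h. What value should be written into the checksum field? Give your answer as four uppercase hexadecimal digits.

One's-complement addition (fold any carry out of bit 15 back into bit 0):
  0xBFF8 + 0x78C0 = 0x138B8 → wrap carry → 0x38B9
  0x38B9 + 0xF050 = 0x12909 → wrap carry → 0x290A
  0x290A + 0x60D7 = 0x089E1
  0x89E1 + 0x1926 = 0x0A307
One's-complement sum = 0xA307.
Checksum = ~0xA307 & 0xFFFF = 0x5CF8.

5CF8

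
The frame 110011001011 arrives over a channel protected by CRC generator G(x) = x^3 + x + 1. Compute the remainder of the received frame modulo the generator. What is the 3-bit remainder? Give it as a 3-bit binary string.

Modulo-2 division of 110011001011 by 1011:
  pos 0: 1100 XOR 1011 = 0111
  pos 1: 1111 XOR 1011 = 0100
  pos 2: 1001 XOR 1011 = 0010
  pos 4: 1000 XOR 1011 = 0011
  pos 6: 1110 XOR 1011 = 0101
  pos 7: 1011 XOR 1011 = 0000
Remainder = 001 (nonzero — an error is detected).

001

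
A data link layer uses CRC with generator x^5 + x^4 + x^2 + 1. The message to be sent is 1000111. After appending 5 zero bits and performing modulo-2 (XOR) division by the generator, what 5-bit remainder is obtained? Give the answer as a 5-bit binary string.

01111

Append 5 zeros: 100011100000. Divide by 110101 (XOR where the leading bit is 1):
  pos 0: 100011 XOR 110101 = 010110
  pos 1: 101101 XOR 110101 = 011000
  pos 2: 110000 XOR 110101 = 000101
  pos 5: 101000 XOR 110101 = 011101
  pos 6: 111010 XOR 110101 = 001111
Remainder (last 5 bits) = 01111. This is the CRC / FCS.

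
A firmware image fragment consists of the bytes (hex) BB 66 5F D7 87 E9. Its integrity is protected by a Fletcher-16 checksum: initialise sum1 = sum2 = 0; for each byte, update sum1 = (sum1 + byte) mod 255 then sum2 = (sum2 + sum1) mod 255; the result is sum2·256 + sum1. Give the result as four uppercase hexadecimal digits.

Running sums (mod 255):
  after byte 0 (BB): sum1=187, sum2=187
  after byte 1 (66): sum1=34, sum2=221
  after byte 2 (5F): sum1=129, sum2=95
  after byte 3 (D7): sum1=89, sum2=184
  after byte 4 (87): sum1=224, sum2=153
  after byte 5 (E9): sum1=202, sum2=100
Checksum = sum2·256 + sum1 = 100·256 + 202 = 25802 = 0x64CA.

64CA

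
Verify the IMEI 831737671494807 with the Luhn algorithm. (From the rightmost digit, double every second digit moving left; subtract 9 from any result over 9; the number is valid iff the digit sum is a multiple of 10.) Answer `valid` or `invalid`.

From the right, keep odd positions and double even positions (subtract 9 from any doubled value over 9):
  doubled (positions 2,4,...): 0 8 8 5 5 5 6 → sum 37
  kept (positions 1,3,...): 7 8 9 1 6 3 1 8 → sum 43
Total = 80.
80 mod 10 = 0, so the number is valid.

valid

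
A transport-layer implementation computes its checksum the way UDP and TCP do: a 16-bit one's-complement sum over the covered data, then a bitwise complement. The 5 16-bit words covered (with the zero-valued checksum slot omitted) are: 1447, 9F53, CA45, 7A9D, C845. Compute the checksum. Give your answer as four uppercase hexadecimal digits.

One's-complement addition (fold any carry out of bit 15 back into bit 0):
  0x1447 + 0x9F53 = 0x0B39A
  0xB39A + 0xCA45 = 0x17DDF → wrap carry → 0x7DE0
  0x7DE0 + 0x7A9D = 0x0F87D
  0xF87D + 0xC845 = 0x1C0C2 → wrap carry → 0xC0C3
One's-complement sum = 0xC0C3.
Checksum = ~0xC0C3 & 0xFFFF = 0x3F3C.

3F3C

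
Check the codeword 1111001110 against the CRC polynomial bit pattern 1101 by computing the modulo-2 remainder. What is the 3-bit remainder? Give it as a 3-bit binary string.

010

Modulo-2 division of 1111001110 by 1101:
  pos 0: 1111 XOR 1101 = 0010
  pos 2: 1000 XOR 1101 = 0101
  pos 3: 1011 XOR 1101 = 0110
  pos 4: 1101 XOR 1101 = 0000
Remainder = 010 (nonzero — an error is detected).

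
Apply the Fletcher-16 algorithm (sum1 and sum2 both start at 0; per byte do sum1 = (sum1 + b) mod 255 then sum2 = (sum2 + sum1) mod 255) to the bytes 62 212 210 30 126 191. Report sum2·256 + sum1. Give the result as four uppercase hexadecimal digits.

Running sums (mod 255):
  after byte 0 (62): sum1=62, sum2=62
  after byte 1 (212): sum1=19, sum2=81
  after byte 2 (210): sum1=229, sum2=55
  after byte 3 (30): sum1=4, sum2=59
  after byte 4 (126): sum1=130, sum2=189
  after byte 5 (191): sum1=66, sum2=0
Checksum = sum2·256 + sum1 = 0·256 + 66 = 66 = 0x0042.

0042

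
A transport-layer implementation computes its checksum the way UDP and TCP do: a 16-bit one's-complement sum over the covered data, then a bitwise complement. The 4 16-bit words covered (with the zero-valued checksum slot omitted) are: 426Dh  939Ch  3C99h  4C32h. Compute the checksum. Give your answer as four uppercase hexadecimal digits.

One's-complement addition (fold any carry out of bit 15 back into bit 0):
  0x426D + 0x939C = 0x0D609
  0xD609 + 0x3C99 = 0x112A2 → wrap carry → 0x12A3
  0x12A3 + 0x4C32 = 0x05ED5
One's-complement sum = 0x5ED5.
Checksum = ~0x5ED5 & 0xFFFF = 0xA12A.

A12A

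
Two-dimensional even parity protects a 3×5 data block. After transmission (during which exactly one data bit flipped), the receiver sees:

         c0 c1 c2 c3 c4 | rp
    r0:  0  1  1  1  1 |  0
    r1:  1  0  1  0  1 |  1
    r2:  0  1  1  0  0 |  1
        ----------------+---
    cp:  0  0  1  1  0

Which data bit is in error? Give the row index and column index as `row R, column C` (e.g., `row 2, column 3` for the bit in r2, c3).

row 2, column 0

Recompute each row's even parity and compare to rp:
  r0: data parity 0, sent rp 0 → ok
  r1: data parity 1, sent rp 1 → ok
  r2: data parity 0, sent rp 1 → mismatch
Recompute each column's even parity and compare to cp:
  c0: data parity 1, sent cp 0 → mismatch
  c1: data parity 0, sent cp 0 → ok
  c2: data parity 1, sent cp 1 → ok
  c3: data parity 1, sent cp 1 → ok
  c4: data parity 0, sent cp 0 → ok
Exactly one row (r2) and one column (c0) fail → the flipped bit is at their intersection.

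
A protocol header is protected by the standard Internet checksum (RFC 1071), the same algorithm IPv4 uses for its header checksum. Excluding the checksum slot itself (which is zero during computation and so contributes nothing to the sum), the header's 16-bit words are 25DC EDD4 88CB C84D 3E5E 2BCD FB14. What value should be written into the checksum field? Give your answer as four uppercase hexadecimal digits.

One's-complement addition (fold any carry out of bit 15 back into bit 0):
  0x25DC + 0xEDD4 = 0x113B0 → wrap carry → 0x13B1
  0x13B1 + 0x88CB = 0x09C7C
  0x9C7C + 0xC84D = 0x164C9 → wrap carry → 0x64CA
  0x64CA + 0x3E5E = 0x0A328
  0xA328 + 0x2BCD = 0x0CEF5
  0xCEF5 + 0xFB14 = 0x1CA09 → wrap carry → 0xCA0A
One's-complement sum = 0xCA0A.
Checksum = ~0xCA0A & 0xFFFF = 0x35F5.

35F5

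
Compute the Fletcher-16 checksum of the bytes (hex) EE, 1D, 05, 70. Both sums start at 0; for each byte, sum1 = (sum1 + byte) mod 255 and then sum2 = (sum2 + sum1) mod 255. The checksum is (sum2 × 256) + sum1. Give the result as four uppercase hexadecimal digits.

Running sums (mod 255):
  after byte 0 (EE): sum1=238, sum2=238
  after byte 1 (1D): sum1=12, sum2=250
  after byte 2 (05): sum1=17, sum2=12
  after byte 3 (70): sum1=129, sum2=141
Checksum = sum2·256 + sum1 = 141·256 + 129 = 36225 = 0x8D81.

8D81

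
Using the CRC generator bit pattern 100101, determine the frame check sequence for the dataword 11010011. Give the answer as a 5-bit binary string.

11100

Append 5 zeros: 1101001100000. Divide by 100101 (XOR where the leading bit is 1):
  pos 0: 110100 XOR 100101 = 010001
  pos 1: 100011 XOR 100101 = 000110
  pos 4: 110100 XOR 100101 = 010001
  pos 5: 100010 XOR 100101 = 000111
Remainder (last 5 bits) = 11100. This is the CRC / FCS.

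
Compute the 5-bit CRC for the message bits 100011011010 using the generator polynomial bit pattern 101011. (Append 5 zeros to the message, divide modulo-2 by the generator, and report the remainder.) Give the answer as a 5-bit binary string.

10001

Append 5 zeros: 10001101101000000. Divide by 101011 (XOR where the leading bit is 1):
  pos 0: 100011 XOR 101011 = 001000
  pos 2: 100001 XOR 101011 = 001010
  pos 4: 101010 XOR 101011 = 000001
  pos 9: 110000 XOR 101011 = 011011
  pos 10: 110110 XOR 101011 = 011101
  pos 11: 111010 XOR 101011 = 010001
Remainder (last 5 bits) = 10001. This is the CRC / FCS.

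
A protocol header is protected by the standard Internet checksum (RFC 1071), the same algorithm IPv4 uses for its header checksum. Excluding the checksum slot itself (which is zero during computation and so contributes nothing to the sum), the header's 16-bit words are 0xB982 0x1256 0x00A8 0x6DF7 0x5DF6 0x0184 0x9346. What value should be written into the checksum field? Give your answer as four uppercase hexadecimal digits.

One's-complement addition (fold any carry out of bit 15 back into bit 0):
  0xB982 + 0x1256 = 0x0CBD8
  0xCBD8 + 0x00A8 = 0x0CC80
  0xCC80 + 0x6DF7 = 0x13A77 → wrap carry → 0x3A78
  0x3A78 + 0x5DF6 = 0x0986E
  0x986E + 0x0184 = 0x099F2
  0x99F2 + 0x9346 = 0x12D38 → wrap carry → 0x2D39
One's-complement sum = 0x2D39.
Checksum = ~0x2D39 & 0xFFFF = 0xD2C6.

D2C6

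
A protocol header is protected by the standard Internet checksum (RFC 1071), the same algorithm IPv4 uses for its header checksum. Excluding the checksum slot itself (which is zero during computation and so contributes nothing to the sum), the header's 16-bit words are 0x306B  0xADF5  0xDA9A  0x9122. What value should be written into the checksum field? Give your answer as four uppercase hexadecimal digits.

One's-complement addition (fold any carry out of bit 15 back into bit 0):
  0x306B + 0xADF5 = 0x0DE60
  0xDE60 + 0xDA9A = 0x1B8FA → wrap carry → 0xB8FB
  0xB8FB + 0x9122 = 0x14A1D → wrap carry → 0x4A1E
One's-complement sum = 0x4A1E.
Checksum = ~0x4A1E & 0xFFFF = 0xB5E1.

B5E1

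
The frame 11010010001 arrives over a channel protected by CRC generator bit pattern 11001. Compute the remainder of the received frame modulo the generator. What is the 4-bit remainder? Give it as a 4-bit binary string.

Modulo-2 division of 11010010001 by 11001:
  pos 0: 11010 XOR 11001 = 00011
  pos 3: 11010 XOR 11001 = 00011
  pos 6: 11001 XOR 11001 = 00000
Remainder = 0000 (zero — the frame passes the CRC check).

0000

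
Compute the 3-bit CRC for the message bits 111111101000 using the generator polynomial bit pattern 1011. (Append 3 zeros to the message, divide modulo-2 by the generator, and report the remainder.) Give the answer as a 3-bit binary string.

101

Append 3 zeros: 111111101000000. Divide by 1011 (XOR where the leading bit is 1):
  pos 0: 1111 XOR 1011 = 0100
  pos 1: 1001 XOR 1011 = 0010
  pos 3: 1011 XOR 1011 = 0000
  pos 8: 1000 XOR 1011 = 0011
  pos 10: 1100 XOR 1011 = 0111
  pos 11: 1110 XOR 1011 = 0101
Remainder (last 3 bits) = 101. This is the CRC / FCS.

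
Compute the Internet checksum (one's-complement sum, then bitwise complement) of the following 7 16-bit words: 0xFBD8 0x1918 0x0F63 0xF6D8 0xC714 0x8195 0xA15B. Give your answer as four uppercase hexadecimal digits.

One's-complement addition (fold any carry out of bit 15 back into bit 0):
  0xFBD8 + 0x1918 = 0x114F0 → wrap carry → 0x14F1
  0x14F1 + 0x0F63 = 0x02454
  0x2454 + 0xF6D8 = 0x11B2C → wrap carry → 0x1B2D
  0x1B2D + 0xC714 = 0x0E241
  0xE241 + 0x8195 = 0x163D6 → wrap carry → 0x63D7
  0x63D7 + 0xA15B = 0x10532 → wrap carry → 0x0533
One's-complement sum = 0x0533.
Checksum = ~0x0533 & 0xFFFF = 0xFACC.

FACC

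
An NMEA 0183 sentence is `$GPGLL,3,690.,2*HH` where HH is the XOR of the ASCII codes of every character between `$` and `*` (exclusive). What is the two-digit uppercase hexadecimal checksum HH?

6C

XOR the ASCII codes of the payload characters:
  'G' = 0x47 → acc = 0x47
  'P' = 0x50 → acc = 0x17
  'G' = 0x47 → acc = 0x50
  'L' = 0x4C → acc = 0x1C
  'L' = 0x4C → acc = 0x50
  ',' = 0x2C → acc = 0x7C
  '3' = 0x33 → acc = 0x4F
  ',' = 0x2C → acc = 0x63
  '6' = 0x36 → acc = 0x55
  '9' = 0x39 → acc = 0x6C
  '0' = 0x30 → acc = 0x5C
  '.' = 0x2E → acc = 0x72
  ',' = 0x2C → acc = 0x5E
  '2' = 0x32 → acc = 0x6C
Checksum = 0x6C.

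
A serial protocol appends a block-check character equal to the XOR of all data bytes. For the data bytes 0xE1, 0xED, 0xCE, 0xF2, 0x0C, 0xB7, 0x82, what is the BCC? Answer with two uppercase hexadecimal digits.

09

XOR the bytes together:
  start with 0xE1
  0xE1 ⊕ 0xED = 0x0C
  0x0C ⊕ 0xCE = 0xC2
  0xC2 ⊕ 0xF2 = 0x30
  0x30 ⊕ 0x0C = 0x3C
  0x3C ⊕ 0xB7 = 0x8B
  0x8B ⊕ 0x82 = 0x09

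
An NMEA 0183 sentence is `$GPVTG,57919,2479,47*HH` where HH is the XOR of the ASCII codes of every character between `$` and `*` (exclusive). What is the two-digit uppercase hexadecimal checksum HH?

46

XOR the ASCII codes of the payload characters:
  'G' = 0x47 → acc = 0x47
  'P' = 0x50 → acc = 0x17
  'V' = 0x56 → acc = 0x41
  'T' = 0x54 → acc = 0x15
  'G' = 0x47 → acc = 0x52
  ',' = 0x2C → acc = 0x7E
  '5' = 0x35 → acc = 0x4B
  '7' = 0x37 → acc = 0x7C
  '9' = 0x39 → acc = 0x45
  '1' = 0x31 → acc = 0x74
  '9' = 0x39 → acc = 0x4D
  ',' = 0x2C → acc = 0x61
  '2' = 0x32 → acc = 0x53
  '4' = 0x34 → acc = 0x67
  '7' = 0x37 → acc = 0x50
  '9' = 0x39 → acc = 0x69
  ',' = 0x2C → acc = 0x45
  '4' = 0x34 → acc = 0x71
  '7' = 0x37 → acc = 0x46
Checksum = 0x46.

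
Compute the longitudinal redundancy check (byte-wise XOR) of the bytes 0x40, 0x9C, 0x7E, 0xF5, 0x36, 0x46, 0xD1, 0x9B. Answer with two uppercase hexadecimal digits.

6D

XOR the bytes together:
  start with 0x40
  0x40 ⊕ 0x9C = 0xDC
  0xDC ⊕ 0x7E = 0xA2
  0xA2 ⊕ 0xF5 = 0x57
  0x57 ⊕ 0x36 = 0x61
  0x61 ⊕ 0x46 = 0x27
  0x27 ⊕ 0xD1 = 0xF6
  0xF6 ⊕ 0x9B = 0x6D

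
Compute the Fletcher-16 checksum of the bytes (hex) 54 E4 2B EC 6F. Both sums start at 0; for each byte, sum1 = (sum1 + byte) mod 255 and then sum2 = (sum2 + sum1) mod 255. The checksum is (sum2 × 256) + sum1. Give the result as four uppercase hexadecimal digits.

Running sums (mod 255):
  after byte 0 (54): sum1=84, sum2=84
  after byte 1 (E4): sum1=57, sum2=141
  after byte 2 (2B): sum1=100, sum2=241
  after byte 3 (EC): sum1=81, sum2=67
  after byte 4 (6F): sum1=192, sum2=4
Checksum = sum2·256 + sum1 = 4·256 + 192 = 1216 = 0x04C0.

04C0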